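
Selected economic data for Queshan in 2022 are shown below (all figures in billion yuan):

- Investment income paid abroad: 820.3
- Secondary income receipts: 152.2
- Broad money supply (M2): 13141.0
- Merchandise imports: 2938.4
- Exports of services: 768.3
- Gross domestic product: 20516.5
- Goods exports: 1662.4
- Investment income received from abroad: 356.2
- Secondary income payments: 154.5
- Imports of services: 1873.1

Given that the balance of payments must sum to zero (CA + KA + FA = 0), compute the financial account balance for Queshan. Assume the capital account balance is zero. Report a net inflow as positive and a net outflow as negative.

Goods balance = 1662.4 - 2938.4 = -1276.0
Services balance = 768.3 - 1873.1 = -1104.8
Trade balance (goods + services) = -1276.0 + (-1104.8) = -2380.8
Net primary income = 356.2 - 820.3 = -464.1
Net secondary income = 152.2 - 154.5 = -2.3
Current account = -2380.8 + (-464.1) + (-2.3) = -2847.2
Financial account = -(-2847.2) = 2847.2

2847.2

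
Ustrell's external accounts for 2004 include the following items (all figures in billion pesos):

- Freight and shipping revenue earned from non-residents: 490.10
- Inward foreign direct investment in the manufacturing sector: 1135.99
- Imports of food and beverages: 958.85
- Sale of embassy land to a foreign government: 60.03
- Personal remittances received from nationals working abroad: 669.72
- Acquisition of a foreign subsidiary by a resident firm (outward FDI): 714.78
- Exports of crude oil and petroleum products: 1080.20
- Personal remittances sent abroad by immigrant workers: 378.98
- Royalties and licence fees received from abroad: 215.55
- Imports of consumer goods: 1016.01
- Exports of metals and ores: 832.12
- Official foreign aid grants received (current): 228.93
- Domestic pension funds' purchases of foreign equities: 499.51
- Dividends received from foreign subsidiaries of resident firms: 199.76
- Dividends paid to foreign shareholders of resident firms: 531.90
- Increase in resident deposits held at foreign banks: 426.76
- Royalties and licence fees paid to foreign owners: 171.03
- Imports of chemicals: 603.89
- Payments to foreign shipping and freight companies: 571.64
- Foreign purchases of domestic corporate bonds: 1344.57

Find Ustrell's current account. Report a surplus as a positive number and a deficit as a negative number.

Goods: 1080.20 - 958.85 - 1016.01 + 832.12 - 603.89 = -666.43
Services: -571.64 - 171.03 + 215.55 + 490.10 = -37.02
Primary income: -531.90 + 199.76 = -332.14
Secondary income: -378.98 + 669.72 + 228.93 = 519.67
Current account = (-666.43) + (-37.02) + (-332.14) + 519.67 = -515.92
(Excluded from the current account — financial account: inward foreign direct investment in the manufacturing sector 1135.99, acquisition of a foreign subsidiary by a resident firm (outward FDI) 714.78, domestic pension funds' purchases of foreign equities 499.51, increase in resident deposits held at foreign banks 426.76, foreign purchases of domestic corporate bonds 1344.57; capital account: sale of embassy land to a foreign government 60.03.)

-515.92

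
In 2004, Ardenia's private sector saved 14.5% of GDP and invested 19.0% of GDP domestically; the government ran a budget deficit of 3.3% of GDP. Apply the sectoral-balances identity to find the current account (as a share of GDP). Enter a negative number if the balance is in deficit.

-7.8

By the sectoral-balances identity, CA = (S_private - I) + (T - G).
Private balance = 14.5 - 19.0 = -4.5
Government balance (T - G) = -3.3
CA = -4.5 + (-3.3) = -7.8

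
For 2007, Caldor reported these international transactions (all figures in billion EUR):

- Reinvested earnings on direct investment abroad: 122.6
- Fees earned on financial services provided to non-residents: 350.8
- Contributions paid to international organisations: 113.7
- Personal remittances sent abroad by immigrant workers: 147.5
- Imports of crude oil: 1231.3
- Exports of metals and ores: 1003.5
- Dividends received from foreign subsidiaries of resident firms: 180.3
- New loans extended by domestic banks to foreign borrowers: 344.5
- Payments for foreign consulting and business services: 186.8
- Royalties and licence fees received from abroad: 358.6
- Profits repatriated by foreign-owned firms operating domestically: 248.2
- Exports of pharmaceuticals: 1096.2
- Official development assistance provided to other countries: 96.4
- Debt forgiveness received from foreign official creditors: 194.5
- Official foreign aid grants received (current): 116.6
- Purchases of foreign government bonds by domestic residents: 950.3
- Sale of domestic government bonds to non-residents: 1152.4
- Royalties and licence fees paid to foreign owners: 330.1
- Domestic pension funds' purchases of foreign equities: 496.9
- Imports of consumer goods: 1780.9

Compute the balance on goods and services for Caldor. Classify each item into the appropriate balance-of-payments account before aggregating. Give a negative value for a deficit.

-720.0

Goods: -1231.3 + 1096.2 - 1780.9 + 1003.5 = -912.5
Services: -330.1 + 358.6 + 350.8 - 186.8 = 192.5
Trade balance = -912.5 + 192.5 = -720.0
(Excluded from the trade balance — primary income: reinvested earnings on direct investment abroad 122.6, dividends received from foreign subsidiaries of resident firms 180.3, profits repatriated by foreign-owned firms operating domestically 248.2; secondary income: contributions paid to international organisations 113.7, personal remittances sent abroad by immigrant workers 147.5, official development assistance provided to other countries 96.4, official foreign aid grants received (current) 116.6; financial account: new loans extended by domestic banks to foreign borrowers 344.5, purchases of foreign government bonds by domestic residents 950.3, sale of domestic government bonds to non-residents 1152.4, domestic pension funds' purchases of foreign equities 496.9; capital account: debt forgiveness received from foreign official creditors 194.5.)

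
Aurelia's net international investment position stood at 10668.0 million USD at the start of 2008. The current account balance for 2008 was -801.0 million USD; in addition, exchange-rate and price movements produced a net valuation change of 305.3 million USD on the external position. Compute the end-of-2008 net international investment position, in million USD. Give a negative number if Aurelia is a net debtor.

10172.3

Change in NIIP = current account + net valuation change = -801.0 + 305.3 = -495.7
End-of-year NIIP = 10668.0 + (-495.7) = 10172.3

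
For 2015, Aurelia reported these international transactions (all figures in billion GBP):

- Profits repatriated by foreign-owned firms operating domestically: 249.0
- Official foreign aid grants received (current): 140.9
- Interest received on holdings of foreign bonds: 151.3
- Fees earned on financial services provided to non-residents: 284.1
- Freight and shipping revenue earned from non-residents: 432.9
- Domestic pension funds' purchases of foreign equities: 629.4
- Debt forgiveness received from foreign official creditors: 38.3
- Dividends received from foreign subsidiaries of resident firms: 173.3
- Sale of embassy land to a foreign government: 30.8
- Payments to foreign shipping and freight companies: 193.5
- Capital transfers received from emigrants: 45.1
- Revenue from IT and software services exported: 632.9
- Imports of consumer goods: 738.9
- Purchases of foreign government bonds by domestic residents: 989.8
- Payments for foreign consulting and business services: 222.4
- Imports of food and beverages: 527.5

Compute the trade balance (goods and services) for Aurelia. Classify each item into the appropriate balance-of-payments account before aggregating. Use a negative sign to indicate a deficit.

Goods: -527.5 - 738.9 = -1266.4
Services: 432.9 + 284.1 - 193.5 + 632.9 - 222.4 = 934.0
Trade balance = -1266.4 + 934.0 = -332.4
(Excluded from the trade balance — primary income: profits repatriated by foreign-owned firms operating domestically 249.0, interest received on holdings of foreign bonds 151.3, dividends received from foreign subsidiaries of resident firms 173.3; secondary income: official foreign aid grants received (current) 140.9; financial account: domestic pension funds' purchases of foreign equities 629.4, purchases of foreign government bonds by domestic residents 989.8; capital account: debt forgiveness received from foreign official creditors 38.3, sale of embassy land to a foreign government 30.8, capital transfers received from emigrants 45.1.)

-332.4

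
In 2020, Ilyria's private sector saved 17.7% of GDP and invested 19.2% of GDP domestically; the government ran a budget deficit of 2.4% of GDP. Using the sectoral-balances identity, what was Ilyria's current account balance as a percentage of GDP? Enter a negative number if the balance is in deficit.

By the sectoral-balances identity, CA = (S_private - I) + (T - G).
Private balance = 17.7 - 19.2 = -1.5
Government balance (T - G) = -2.4
CA = -1.5 + (-2.4) = -3.9

-3.9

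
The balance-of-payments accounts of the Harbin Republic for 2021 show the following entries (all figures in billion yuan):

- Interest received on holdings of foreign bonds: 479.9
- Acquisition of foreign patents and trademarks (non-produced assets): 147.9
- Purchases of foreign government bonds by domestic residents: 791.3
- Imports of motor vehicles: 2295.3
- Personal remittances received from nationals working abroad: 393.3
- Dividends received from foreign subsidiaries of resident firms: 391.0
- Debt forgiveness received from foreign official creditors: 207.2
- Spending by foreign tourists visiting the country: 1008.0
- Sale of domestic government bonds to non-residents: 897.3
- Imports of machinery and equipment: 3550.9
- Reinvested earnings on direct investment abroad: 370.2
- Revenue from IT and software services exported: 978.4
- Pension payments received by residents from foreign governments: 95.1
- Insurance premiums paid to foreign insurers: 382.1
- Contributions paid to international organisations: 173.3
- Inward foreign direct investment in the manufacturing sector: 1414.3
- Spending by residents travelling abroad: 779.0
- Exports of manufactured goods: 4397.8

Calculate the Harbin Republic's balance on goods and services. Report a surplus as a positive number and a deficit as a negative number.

-623.1

Goods: -3550.9 - 2295.3 + 4397.8 = -1448.4
Services: 978.4 + 1008.0 - 779.0 - 382.1 = 825.3
Trade balance = -1448.4 + 825.3 = -623.1
(Excluded from the trade balance — primary income: interest received on holdings of foreign bonds 479.9, dividends received from foreign subsidiaries of resident firms 391.0, reinvested earnings on direct investment abroad 370.2; capital account: acquisition of foreign patents and trademarks (non-produced assets) 147.9, debt forgiveness received from foreign official creditors 207.2; financial account: purchases of foreign government bonds by domestic residents 791.3, sale of domestic government bonds to non-residents 897.3, inward foreign direct investment in the manufacturing sector 1414.3; secondary income: personal remittances received from nationals working abroad 393.3, pension payments received by residents from foreign governments 95.1, contributions paid to international organisations 173.3.)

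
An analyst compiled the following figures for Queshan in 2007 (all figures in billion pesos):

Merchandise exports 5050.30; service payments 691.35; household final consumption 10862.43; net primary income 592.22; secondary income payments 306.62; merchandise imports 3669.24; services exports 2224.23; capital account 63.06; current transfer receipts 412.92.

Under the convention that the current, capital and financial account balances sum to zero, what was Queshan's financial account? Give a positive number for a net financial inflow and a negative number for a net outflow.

-3675.52

Goods balance = 5050.30 - 3669.24 = 1381.06
Services balance = 2224.23 - 691.35 = 1532.88
Trade balance (goods + services) = 1381.06 + 1532.88 = 2913.94
Net primary income = 592.22
Net secondary income = 412.92 - 306.62 = 106.30
Current account = 2913.94 + 592.22 + 106.30 = 3612.46
Financial account = -(3612.46 + 63.06) = -3675.52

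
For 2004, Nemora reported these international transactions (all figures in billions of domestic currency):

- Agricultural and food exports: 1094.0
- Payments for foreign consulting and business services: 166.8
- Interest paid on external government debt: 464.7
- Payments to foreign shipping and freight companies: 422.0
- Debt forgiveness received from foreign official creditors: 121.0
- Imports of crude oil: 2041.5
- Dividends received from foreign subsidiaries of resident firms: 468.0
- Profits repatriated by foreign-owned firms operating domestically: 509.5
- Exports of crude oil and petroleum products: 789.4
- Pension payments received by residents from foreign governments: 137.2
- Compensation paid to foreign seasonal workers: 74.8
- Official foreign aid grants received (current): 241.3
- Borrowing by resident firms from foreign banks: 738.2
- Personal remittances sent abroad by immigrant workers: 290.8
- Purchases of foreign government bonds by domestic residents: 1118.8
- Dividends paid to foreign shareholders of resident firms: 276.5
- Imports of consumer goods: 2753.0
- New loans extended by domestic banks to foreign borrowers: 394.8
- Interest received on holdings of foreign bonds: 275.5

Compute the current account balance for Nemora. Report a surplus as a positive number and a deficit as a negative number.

-3994.2

Goods: 789.4 - 2041.5 + 1094.0 - 2753.0 = -2911.1
Services: -166.8 - 422.0 = -588.8
Primary income: -509.5 - 276.5 - 464.7 - 74.8 + 468.0 + 275.5 = -582.0
Secondary income: 137.2 + 241.3 - 290.8 = 87.7
Current account = (-2911.1) + (-588.8) + (-582.0) + 87.7 = -3994.2
(Excluded from the current account — capital account: debt forgiveness received from foreign official creditors 121.0; financial account: borrowing by resident firms from foreign banks 738.2, purchases of foreign government bonds by domestic residents 1118.8, new loans extended by domestic banks to foreign borrowers 394.8.)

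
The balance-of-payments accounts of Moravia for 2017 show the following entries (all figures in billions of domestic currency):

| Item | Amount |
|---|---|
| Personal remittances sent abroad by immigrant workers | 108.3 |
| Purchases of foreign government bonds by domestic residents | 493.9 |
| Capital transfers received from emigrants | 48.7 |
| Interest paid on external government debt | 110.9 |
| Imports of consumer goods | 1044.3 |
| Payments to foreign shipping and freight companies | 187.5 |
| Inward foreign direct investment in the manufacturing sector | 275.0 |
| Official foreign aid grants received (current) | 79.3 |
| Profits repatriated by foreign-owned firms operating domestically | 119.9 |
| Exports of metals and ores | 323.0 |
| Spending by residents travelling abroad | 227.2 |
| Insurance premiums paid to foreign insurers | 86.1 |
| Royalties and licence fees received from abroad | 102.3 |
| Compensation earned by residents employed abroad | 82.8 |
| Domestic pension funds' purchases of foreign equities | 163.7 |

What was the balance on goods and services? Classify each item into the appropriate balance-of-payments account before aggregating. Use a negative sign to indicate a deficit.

-1119.8

Goods: -1044.3 + 323.0 = -721.3
Services: -187.5 + 102.3 - 227.2 - 86.1 = -398.5
Trade balance = -721.3 + (-398.5) = -1119.8
(Excluded from the trade balance — secondary income: personal remittances sent abroad by immigrant workers 108.3, official foreign aid grants received (current) 79.3; financial account: purchases of foreign government bonds by domestic residents 493.9, inward foreign direct investment in the manufacturing sector 275.0, domestic pension funds' purchases of foreign equities 163.7; capital account: capital transfers received from emigrants 48.7; primary income: interest paid on external government debt 110.9, profits repatriated by foreign-owned firms operating domestically 119.9, compensation earned by residents employed abroad 82.8.)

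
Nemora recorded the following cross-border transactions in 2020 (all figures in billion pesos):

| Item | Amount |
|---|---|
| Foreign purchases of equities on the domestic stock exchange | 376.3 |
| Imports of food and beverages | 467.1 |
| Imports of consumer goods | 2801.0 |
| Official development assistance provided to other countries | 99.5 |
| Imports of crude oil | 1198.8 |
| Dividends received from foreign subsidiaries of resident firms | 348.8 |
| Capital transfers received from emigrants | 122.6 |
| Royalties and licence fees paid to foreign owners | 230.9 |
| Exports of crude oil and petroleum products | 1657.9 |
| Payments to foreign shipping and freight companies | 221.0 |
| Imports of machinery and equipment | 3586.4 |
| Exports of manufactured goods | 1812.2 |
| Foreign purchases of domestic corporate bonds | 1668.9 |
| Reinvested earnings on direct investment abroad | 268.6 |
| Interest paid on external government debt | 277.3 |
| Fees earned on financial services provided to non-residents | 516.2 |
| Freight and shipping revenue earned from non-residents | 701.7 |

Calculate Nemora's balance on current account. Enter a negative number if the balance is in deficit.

Goods: -3586.4 - 467.1 + 1812.2 - 2801.0 + 1657.9 - 1198.8 = -4583.2
Services: -221.0 - 230.9 + 701.7 + 516.2 = 766.0
Primary income: 348.8 + 268.6 - 277.3 = 340.1
Secondary income: -99.5
Current account = (-4583.2) + 766.0 + 340.1 + (-99.5) = -3576.6
(Excluded from the current account — financial account: foreign purchases of equities on the domestic stock exchange 376.3, foreign purchases of domestic corporate bonds 1668.9; capital account: capital transfers received from emigrants 122.6.)

-3576.6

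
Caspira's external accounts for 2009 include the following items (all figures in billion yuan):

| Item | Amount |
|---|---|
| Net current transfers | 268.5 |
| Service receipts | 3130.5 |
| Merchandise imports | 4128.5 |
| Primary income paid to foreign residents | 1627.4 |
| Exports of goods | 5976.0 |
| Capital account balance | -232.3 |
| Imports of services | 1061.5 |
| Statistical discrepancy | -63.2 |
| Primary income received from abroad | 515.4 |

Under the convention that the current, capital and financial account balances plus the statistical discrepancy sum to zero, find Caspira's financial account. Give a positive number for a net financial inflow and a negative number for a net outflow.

-2777.5

Goods balance = 5976.0 - 4128.5 = 1847.5
Services balance = 3130.5 - 1061.5 = 2069.0
Trade balance (goods + services) = 1847.5 + 2069.0 = 3916.5
Net primary income = 515.4 - 1627.4 = -1112.0
Net secondary income = 268.5
Current account = 3916.5 + (-1112.0) + 268.5 = 3073.0
Financial account = -(3073.0 + (-232.3) + (-63.2)) = -2777.5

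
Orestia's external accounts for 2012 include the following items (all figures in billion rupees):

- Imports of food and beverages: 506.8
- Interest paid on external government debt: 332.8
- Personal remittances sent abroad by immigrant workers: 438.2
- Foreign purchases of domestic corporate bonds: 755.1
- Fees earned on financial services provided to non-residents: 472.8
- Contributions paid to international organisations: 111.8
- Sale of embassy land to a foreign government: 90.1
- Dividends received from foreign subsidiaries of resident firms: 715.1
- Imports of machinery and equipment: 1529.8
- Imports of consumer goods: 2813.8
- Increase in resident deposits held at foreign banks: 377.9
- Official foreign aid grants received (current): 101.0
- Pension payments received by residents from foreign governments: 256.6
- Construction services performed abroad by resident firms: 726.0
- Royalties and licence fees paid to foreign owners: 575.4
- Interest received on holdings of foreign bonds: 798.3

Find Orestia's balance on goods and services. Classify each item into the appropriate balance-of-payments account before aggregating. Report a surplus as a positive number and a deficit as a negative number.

-4227.0

Goods: -506.8 - 1529.8 - 2813.8 = -4850.4
Services: -575.4 + 472.8 + 726.0 = 623.4
Trade balance = -4850.4 + 623.4 = -4227.0
(Excluded from the trade balance — primary income: interest paid on external government debt 332.8, dividends received from foreign subsidiaries of resident firms 715.1, interest received on holdings of foreign bonds 798.3; secondary income: personal remittances sent abroad by immigrant workers 438.2, contributions paid to international organisations 111.8, official foreign aid grants received (current) 101.0, pension payments received by residents from foreign governments 256.6; financial account: foreign purchases of domestic corporate bonds 755.1, increase in resident deposits held at foreign banks 377.9; capital account: sale of embassy land to a foreign government 90.1.)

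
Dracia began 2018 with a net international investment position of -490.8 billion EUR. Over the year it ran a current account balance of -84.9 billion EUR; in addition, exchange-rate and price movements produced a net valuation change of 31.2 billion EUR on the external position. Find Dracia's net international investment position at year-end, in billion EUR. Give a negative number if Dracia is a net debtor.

-544.5

Change in NIIP = current account + net valuation change = -84.9 + 31.2 = -53.7
End-of-year NIIP = -490.8 + (-53.7) = -544.5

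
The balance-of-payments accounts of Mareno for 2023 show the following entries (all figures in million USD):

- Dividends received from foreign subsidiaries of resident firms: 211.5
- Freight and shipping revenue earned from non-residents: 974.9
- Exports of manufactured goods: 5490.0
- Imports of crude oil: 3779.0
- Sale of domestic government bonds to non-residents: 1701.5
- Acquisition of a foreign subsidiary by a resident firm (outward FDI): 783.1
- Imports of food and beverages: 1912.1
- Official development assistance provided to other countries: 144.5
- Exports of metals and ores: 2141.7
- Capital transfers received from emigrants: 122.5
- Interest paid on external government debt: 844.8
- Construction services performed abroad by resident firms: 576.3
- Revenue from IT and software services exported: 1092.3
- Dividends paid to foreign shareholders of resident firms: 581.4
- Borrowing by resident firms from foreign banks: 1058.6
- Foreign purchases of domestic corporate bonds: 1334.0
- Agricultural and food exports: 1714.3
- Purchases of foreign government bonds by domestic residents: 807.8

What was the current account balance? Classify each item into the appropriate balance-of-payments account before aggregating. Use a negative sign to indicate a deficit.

4939.2

Goods: -1912.1 - 3779.0 + 5490.0 + 2141.7 + 1714.3 = 3654.9
Services: 1092.3 + 576.3 + 974.9 = 2643.5
Primary income: -581.4 - 844.8 + 211.5 = -1214.7
Secondary income: -144.5
Current account = 3654.9 + 2643.5 + (-1214.7) + (-144.5) = 4939.2
(Excluded from the current account — financial account: sale of domestic government bonds to non-residents 1701.5, acquisition of a foreign subsidiary by a resident firm (outward FDI) 783.1, borrowing by resident firms from foreign banks 1058.6, foreign purchases of domestic corporate bonds 1334.0, purchases of foreign government bonds by domestic residents 807.8; capital account: capital transfers received from emigrants 122.5.)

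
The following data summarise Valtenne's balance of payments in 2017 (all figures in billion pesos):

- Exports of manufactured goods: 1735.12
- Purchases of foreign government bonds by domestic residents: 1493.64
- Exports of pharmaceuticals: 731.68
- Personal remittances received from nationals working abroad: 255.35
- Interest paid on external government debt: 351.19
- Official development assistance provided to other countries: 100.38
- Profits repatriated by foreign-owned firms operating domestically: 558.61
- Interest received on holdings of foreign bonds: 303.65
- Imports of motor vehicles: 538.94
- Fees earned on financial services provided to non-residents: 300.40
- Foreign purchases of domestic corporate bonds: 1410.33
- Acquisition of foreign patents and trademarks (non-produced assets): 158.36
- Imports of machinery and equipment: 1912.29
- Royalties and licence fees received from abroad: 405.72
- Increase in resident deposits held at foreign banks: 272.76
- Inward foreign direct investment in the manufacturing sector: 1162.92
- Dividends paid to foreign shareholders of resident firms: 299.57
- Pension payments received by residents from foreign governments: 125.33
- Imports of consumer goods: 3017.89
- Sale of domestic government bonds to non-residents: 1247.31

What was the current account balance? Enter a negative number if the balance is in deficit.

-2921.62

Goods: 731.68 - 3017.89 + 1735.12 - 1912.29 - 538.94 = -3002.32
Services: 405.72 + 300.40 = 706.12
Primary income: -558.61 + 303.65 - 299.57 - 351.19 = -905.72
Secondary income: -100.38 + 255.35 + 125.33 = 280.30
Current account = (-3002.32) + 706.12 + (-905.72) + 280.30 = -2921.62
(Excluded from the current account — financial account: purchases of foreign government bonds by domestic residents 1493.64, foreign purchases of domestic corporate bonds 1410.33, increase in resident deposits held at foreign banks 272.76, inward foreign direct investment in the manufacturing sector 1162.92, sale of domestic government bonds to non-residents 1247.31; capital account: acquisition of foreign patents and trademarks (non-produced assets) 158.36.)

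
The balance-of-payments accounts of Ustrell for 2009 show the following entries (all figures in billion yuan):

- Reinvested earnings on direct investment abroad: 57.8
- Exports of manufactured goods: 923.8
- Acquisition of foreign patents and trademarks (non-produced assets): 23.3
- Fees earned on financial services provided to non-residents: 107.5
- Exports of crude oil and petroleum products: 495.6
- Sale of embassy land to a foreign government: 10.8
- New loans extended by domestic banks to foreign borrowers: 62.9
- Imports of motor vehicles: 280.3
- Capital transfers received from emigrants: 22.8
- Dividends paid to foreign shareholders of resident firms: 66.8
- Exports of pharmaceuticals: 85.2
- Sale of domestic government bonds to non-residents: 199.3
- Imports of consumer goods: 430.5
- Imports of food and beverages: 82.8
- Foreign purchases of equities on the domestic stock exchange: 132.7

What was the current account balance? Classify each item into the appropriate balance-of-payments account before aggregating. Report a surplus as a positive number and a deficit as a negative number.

Goods: -430.5 + 495.6 + 923.8 + 85.2 - 280.3 - 82.8 = 711.0
Services: 107.5
Primary income: 57.8 - 66.8 = -9.0
Current account = 711.0 + 107.5 + (-9.0) = 809.5
(Excluded from the current account — capital account: acquisition of foreign patents and trademarks (non-produced assets) 23.3, sale of embassy land to a foreign government 10.8, capital transfers received from emigrants 22.8; financial account: new loans extended by domestic banks to foreign borrowers 62.9, sale of domestic government bonds to non-residents 199.3, foreign purchases of equities on the domestic stock exchange 132.7.)

809.5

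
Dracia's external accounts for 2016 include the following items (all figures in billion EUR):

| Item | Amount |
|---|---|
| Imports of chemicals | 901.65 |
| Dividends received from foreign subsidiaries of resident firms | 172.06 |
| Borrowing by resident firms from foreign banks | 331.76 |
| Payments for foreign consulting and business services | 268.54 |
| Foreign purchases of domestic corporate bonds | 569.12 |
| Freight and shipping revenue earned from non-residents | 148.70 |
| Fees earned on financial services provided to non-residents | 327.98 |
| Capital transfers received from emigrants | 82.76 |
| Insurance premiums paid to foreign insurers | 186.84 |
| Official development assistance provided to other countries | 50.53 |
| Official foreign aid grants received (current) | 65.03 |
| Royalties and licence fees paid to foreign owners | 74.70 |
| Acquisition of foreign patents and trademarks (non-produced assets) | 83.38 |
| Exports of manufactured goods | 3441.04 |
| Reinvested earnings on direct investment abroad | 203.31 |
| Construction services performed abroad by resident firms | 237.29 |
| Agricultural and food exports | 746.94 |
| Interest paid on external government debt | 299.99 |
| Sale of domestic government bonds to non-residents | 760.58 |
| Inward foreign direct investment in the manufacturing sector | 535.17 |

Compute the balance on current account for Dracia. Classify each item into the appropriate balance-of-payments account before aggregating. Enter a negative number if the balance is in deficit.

Goods: 3441.04 + 746.94 - 901.65 = 3286.33
Services: -74.70 - 186.84 - 268.54 + 327.98 + 237.29 + 148.70 = 183.89
Primary income: -299.99 + 172.06 + 203.31 = 75.38
Secondary income: -50.53 + 65.03 = 14.50
Current account = 3286.33 + 183.89 + 75.38 + 14.50 = 3560.10
(Excluded from the current account — financial account: borrowing by resident firms from foreign banks 331.76, foreign purchases of domestic corporate bonds 569.12, sale of domestic government bonds to non-residents 760.58, inward foreign direct investment in the manufacturing sector 535.17; capital account: capital transfers received from emigrants 82.76, acquisition of foreign patents and trademarks (non-produced assets) 83.38.)

3560.10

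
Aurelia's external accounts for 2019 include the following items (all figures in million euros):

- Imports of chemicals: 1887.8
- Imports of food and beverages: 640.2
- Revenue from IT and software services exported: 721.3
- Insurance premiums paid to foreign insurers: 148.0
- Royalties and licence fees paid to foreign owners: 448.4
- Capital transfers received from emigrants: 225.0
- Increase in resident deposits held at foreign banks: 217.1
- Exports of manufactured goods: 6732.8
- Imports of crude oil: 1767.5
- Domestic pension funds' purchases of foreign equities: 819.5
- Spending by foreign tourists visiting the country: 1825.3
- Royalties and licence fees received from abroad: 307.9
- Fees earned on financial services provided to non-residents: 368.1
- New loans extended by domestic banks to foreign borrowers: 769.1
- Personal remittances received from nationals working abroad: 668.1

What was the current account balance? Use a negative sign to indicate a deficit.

5731.6

Goods: -640.2 - 1887.8 - 1767.5 + 6732.8 = 2437.3
Services: 1825.3 + 307.9 + 721.3 - 148.0 + 368.1 - 448.4 = 2626.2
Secondary income: 668.1
Current account = 2437.3 + 2626.2 + 668.1 = 5731.6
(Excluded from the current account — capital account: capital transfers received from emigrants 225.0; financial account: increase in resident deposits held at foreign banks 217.1, domestic pension funds' purchases of foreign equities 819.5, new loans extended by domestic banks to foreign borrowers 769.1.)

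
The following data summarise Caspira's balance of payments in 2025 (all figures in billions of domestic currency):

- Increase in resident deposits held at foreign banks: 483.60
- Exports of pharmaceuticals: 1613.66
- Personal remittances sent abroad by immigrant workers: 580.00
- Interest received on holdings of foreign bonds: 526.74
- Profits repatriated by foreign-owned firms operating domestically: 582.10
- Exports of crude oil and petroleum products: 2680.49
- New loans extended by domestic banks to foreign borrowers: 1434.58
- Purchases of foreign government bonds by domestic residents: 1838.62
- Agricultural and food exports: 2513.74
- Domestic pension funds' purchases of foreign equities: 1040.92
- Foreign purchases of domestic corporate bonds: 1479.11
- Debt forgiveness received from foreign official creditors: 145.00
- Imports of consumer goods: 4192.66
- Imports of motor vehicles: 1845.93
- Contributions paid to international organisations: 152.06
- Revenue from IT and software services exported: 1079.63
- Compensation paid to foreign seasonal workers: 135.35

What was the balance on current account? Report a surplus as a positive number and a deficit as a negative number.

Goods: 2513.74 + 1613.66 - 4192.66 + 2680.49 - 1845.93 = 769.30
Services: 1079.63
Primary income: -582.10 - 135.35 + 526.74 = -190.71
Secondary income: -580.00 - 152.06 = -732.06
Current account = 769.30 + 1079.63 + (-190.71) + (-732.06) = 926.16
(Excluded from the current account — financial account: increase in resident deposits held at foreign banks 483.60, new loans extended by domestic banks to foreign borrowers 1434.58, purchases of foreign government bonds by domestic residents 1838.62, domestic pension funds' purchases of foreign equities 1040.92, foreign purchases of domestic corporate bonds 1479.11; capital account: debt forgiveness received from foreign official creditors 145.00.)

926.16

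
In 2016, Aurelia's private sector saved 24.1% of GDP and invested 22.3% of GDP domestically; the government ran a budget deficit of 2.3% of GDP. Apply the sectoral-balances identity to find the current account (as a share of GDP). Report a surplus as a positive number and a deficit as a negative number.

By the sectoral-balances identity, CA = (S_private - I) + (T - G).
Private balance = 24.1 - 22.3 = 1.8
Government balance (T - G) = -2.3
CA = 1.8 + (-2.3) = -0.5

-0.5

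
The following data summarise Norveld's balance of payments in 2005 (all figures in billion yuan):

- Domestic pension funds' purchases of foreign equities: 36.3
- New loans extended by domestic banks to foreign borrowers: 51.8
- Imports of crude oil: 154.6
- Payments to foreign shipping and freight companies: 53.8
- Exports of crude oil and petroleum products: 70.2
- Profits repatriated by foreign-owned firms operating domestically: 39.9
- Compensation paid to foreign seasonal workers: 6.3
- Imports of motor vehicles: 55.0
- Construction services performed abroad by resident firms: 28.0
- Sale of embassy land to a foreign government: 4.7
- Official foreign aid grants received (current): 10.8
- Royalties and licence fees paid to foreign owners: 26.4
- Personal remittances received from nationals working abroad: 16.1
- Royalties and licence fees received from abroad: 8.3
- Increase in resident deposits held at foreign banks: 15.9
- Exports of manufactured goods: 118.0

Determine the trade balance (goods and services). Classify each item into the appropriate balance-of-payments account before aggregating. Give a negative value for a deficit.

-65.3

Goods: -154.6 + 118.0 + 70.2 - 55.0 = -21.4
Services: 28.0 - 53.8 - 26.4 + 8.3 = -43.9
Trade balance = -21.4 + (-43.9) = -65.3
(Excluded from the trade balance — financial account: domestic pension funds' purchases of foreign equities 36.3, new loans extended by domestic banks to foreign borrowers 51.8, increase in resident deposits held at foreign banks 15.9; primary income: profits repatriated by foreign-owned firms operating domestically 39.9, compensation paid to foreign seasonal workers 6.3; capital account: sale of embassy land to a foreign government 4.7; secondary income: official foreign aid grants received (current) 10.8, personal remittances received from nationals working abroad 16.1.)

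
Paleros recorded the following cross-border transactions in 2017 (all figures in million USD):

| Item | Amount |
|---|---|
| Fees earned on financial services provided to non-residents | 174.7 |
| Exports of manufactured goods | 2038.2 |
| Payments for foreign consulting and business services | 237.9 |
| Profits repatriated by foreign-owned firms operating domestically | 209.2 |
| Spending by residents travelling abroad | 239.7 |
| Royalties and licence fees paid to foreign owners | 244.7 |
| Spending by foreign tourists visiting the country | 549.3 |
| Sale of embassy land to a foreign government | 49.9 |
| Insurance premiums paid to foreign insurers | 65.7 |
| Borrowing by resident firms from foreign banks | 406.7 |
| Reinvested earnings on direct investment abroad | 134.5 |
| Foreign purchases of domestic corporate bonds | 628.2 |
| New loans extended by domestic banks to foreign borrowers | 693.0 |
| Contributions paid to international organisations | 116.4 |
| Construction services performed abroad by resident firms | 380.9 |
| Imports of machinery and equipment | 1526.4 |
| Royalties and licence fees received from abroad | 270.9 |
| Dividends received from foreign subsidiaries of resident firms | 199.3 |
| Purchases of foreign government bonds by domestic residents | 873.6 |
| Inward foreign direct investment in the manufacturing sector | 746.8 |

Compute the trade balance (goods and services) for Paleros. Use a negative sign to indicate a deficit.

Goods: 2038.2 - 1526.4 = 511.8
Services: -65.7 + 270.9 - 239.7 + 380.9 - 244.7 + 549.3 + 174.7 - 237.9 = 587.8
Trade balance = 511.8 + 587.8 = 1099.6
(Excluded from the trade balance — primary income: profits repatriated by foreign-owned firms operating domestically 209.2, reinvested earnings on direct investment abroad 134.5, dividends received from foreign subsidiaries of resident firms 199.3; capital account: sale of embassy land to a foreign government 49.9; financial account: borrowing by resident firms from foreign banks 406.7, foreign purchases of domestic corporate bonds 628.2, new loans extended by domestic banks to foreign borrowers 693.0, purchases of foreign government bonds by domestic residents 873.6, inward foreign direct investment in the manufacturing sector 746.8; secondary income: contributions paid to international organisations 116.4.)

1099.6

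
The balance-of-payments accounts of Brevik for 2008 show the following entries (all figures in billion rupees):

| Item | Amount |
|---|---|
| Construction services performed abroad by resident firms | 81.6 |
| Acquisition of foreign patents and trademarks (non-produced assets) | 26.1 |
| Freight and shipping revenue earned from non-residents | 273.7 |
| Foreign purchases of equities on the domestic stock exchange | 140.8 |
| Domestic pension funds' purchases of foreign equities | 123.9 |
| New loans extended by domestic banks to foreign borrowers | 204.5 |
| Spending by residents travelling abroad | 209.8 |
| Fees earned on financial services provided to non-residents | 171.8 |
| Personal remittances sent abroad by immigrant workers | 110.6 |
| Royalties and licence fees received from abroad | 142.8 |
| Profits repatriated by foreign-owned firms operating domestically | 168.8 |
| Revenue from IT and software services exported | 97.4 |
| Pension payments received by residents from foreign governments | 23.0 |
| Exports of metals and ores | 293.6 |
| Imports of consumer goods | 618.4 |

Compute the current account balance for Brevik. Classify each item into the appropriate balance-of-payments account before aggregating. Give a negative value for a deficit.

Goods: -618.4 + 293.6 = -324.8
Services: 171.8 - 209.8 + 81.6 + 142.8 + 97.4 + 273.7 = 557.5
Primary income: -168.8
Secondary income: -110.6 + 23.0 = -87.6
Current account = (-324.8) + 557.5 + (-168.8) + (-87.6) = -23.7
(Excluded from the current account — capital account: acquisition of foreign patents and trademarks (non-produced assets) 26.1; financial account: foreign purchases of equities on the domestic stock exchange 140.8, domestic pension funds' purchases of foreign equities 123.9, new loans extended by domestic banks to foreign borrowers 204.5.)

-23.7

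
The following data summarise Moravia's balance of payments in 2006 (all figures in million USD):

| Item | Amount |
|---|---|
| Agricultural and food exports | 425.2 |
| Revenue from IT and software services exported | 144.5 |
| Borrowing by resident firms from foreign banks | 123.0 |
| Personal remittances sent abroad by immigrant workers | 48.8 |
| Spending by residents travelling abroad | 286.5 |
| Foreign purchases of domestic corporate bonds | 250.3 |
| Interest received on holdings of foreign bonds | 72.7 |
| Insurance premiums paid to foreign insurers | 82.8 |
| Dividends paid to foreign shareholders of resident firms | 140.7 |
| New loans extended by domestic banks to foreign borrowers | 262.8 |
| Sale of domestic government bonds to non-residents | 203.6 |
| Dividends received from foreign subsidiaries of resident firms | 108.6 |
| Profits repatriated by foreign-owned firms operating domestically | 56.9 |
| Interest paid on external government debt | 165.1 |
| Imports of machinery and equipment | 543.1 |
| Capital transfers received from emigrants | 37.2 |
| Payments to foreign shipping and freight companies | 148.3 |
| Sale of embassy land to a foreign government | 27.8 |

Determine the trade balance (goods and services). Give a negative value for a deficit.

Goods: 425.2 - 543.1 = -117.9
Services: -148.3 + 144.5 - 286.5 - 82.8 = -373.1
Trade balance = -117.9 + (-373.1) = -491.0
(Excluded from the trade balance — financial account: borrowing by resident firms from foreign banks 123.0, foreign purchases of domestic corporate bonds 250.3, new loans extended by domestic banks to foreign borrowers 262.8, sale of domestic government bonds to non-residents 203.6; secondary income: personal remittances sent abroad by immigrant workers 48.8; primary income: interest received on holdings of foreign bonds 72.7, dividends paid to foreign shareholders of resident firms 140.7, dividends received from foreign subsidiaries of resident firms 108.6, profits repatriated by foreign-owned firms operating domestically 56.9, interest paid on external government debt 165.1; capital account: capital transfers received from emigrants 37.2, sale of embassy land to a foreign government 27.8.)

-491.0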